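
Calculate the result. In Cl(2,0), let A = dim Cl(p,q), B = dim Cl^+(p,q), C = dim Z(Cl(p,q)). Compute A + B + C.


n = 2 + 0 = 2
Total dim = 2^2 = 4
Even subalgebra dim = 2^1 = 2
n is even, so center dim = 1
Sum = 4 + 2 + 1 = 7


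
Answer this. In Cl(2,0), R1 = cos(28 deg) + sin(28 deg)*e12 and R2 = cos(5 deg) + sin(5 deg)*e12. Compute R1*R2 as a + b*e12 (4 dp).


Same-plane rotors commute and their half-angles add:
R1*R2 = cos(a1 + a2) + sin(a1 + a2)*e12.
a1 + a2 = 28 + 5 = 33 deg
cos(33 deg) = 0.8387
sin(33 deg) = 0.5446
R1*R2 = 0.8387 + 0.5446*e12


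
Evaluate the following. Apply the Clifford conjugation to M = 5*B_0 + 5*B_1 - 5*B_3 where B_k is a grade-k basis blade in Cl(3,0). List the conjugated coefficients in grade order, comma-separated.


Clifford conjugate sign for grade k: (-1)^(k(k+1)/2)
Grade 0: (-1)^(0*1/2) = (-1)^0 = 1, coeff 5 -> 5
Grade 1: (-1)^(1*2/2) = (-1)^1 = -1, coeff 5 -> -5
Grade 3: (-1)^(3*4/2) = (-1)^6 = 1, coeff -5 -> -5
Conjugated coefficients: 5, -5, -5


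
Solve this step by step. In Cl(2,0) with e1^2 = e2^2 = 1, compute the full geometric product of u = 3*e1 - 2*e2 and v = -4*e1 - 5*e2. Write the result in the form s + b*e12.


Expand: (3*e1 - 2*e2)(-4*e1 - 5*e2)
= 3*(-4)*e1e1 + 3*(-5)*e1e2 + (-2)*(-4)*e2e1 + (-2)*(-5)*e2e2
Using e1^2 = e2^2 = 1, e2e1 = -e1e2:
Scalar part s = 3*(-4) + (-2)*(-5) = -12 + 10 = -2
Bivector part b = 3*(-5) - (-2)*(-4) = -15 - 8 = -23
uv = -2 - 23*e12


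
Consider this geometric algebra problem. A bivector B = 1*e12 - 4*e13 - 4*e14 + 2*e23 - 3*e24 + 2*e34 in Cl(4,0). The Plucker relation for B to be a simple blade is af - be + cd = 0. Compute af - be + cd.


Plucker relation: af - be + cd
a*f = 1*2 = 2
b*e = (-4)*(-3) = 12
c*d = (-4)*2 = -8
af - be + cd = 2 - 12 + (-8)
= -18


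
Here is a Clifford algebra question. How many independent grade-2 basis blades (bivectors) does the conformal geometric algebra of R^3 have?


The conformal model of R^3 uses Cl(4,1) with m = 3 + 2 = 5 generators.
Number of grade-2 blades = C(m, 2) = C(5, 2)
= 5*4/2 = 10


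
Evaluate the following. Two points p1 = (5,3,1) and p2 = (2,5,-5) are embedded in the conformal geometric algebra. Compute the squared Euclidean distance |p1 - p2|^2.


p1 - p2 = (3, -2, 6)
|p1 - p2|^2 = 3^2 + (-2)^2 + 6^2
= 9 + 4 + 36
= 49


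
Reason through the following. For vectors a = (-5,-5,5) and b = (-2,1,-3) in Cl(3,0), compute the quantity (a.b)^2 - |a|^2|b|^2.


a . b = (-5)*(-2) + (-5)*1 + 5*(-3)
= 10 + (-5) + (-15) = -10
|a|^2 = (-5)^2 + (-5)^2 + 5^2 = 75
|b|^2 = (-2)^2 + 1^2 + (-3)^2 = 14
(a.b)^2 = (-10)^2 = 100
|a|^2 * |b|^2 = 75 * 14 = 1050
Result = 100 - 1050 = -950


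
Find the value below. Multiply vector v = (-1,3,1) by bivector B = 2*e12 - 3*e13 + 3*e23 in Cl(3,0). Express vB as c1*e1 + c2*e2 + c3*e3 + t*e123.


vB has grade-1 (vector) and grade-3 (trivector) parts: vB = (v _| B) + (v ^ B).
Vector part <vB>_1:
  e1: -v2*b12 - v3*b13 = -(3)*(2) - (1)*(-3) = -3
  e2: v1*b12 - v3*b23 = (-1)*(2) - (1)*(3) = -5
  e3: v1*b13 + v2*b23 = (-1)*(-3) + (3)*(3) = 12
Trivector part <vB>_3:
  e123: v1*b23 - v2*b13 + v3*b12 = (-1)*(3) - (3)*(-3) + (1)*(2) = 8
vB = -3*e1 - 5*e2 + 12*e3 + 8*e123


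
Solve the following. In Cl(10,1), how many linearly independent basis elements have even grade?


Even subalgebra dimension = 2^(n-1)
n = 10 + 1 = 11
2^(11 - 1) = 2^10 = 1024
Verification: sum of C(11,k) for even k = 1 + 55 + 330 + 462 + 165 + 11 = 1024
Result = 1024


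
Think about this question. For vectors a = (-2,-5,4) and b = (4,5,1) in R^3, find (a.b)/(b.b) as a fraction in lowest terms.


Projection coefficient = (a . b) / (b . b)
a . b = (-2)*4 + (-5)*5 + 4*1
= -8 + (-25) + 4 = -29
b . b = 4^2 + 5^2 + 1^2
= 16 + 25 + 1 = 42
Coefficient = -29/42
In lowest terms: -29/42


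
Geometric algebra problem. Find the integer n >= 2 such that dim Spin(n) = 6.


dim Spin(n) = dim so(n) = n(n-1)/2.
Solve n(n-1)/2 = 6, i.e. n^2 - n - 12 = 0.
Discriminant = 1 + 8*6 = 49
n = (1 + sqrt(49))/2 = (1 + 7)/2 = 4


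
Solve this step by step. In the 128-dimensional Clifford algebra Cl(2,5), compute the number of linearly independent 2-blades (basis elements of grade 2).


Number of grade-k basis blades in Cl(p,q) with n = p + q is C(n, k).
n = 2 + 5 = 7
C(7, 2) = 7! / (2! * 5!)
= 5040 / (2 * 120)
= 21


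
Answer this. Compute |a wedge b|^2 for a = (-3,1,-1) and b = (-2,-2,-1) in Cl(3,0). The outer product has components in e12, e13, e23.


a wedge b = (a1*b2 - a2*b1)*e12 + (a1*b3 - a3*b1)*e13 + (a2*b3 - a3*b2)*e23
e12 coeff: (-3)*(-2) - 1*(-2) = 6 - (-2) = 8
e13 coeff: (-3)*(-1) - (-1)*(-2) = 3 - 2 = 1
e23 coeff: 1*(-1) - (-1)*(-2) = -1 - 2 = -3
|a wedge b|^2 = 8^2 + 1^2 + (-3)^2
= 64 + 1 + 9
= 74


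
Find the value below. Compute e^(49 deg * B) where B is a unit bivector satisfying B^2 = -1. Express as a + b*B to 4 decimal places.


For a unit bivector B with B^2 = -1, the exponential series gives
e^(theta*B) = cos(theta) + sin(theta)*B (the GA analogue of Euler's formula).
theta = 49 degrees = 0.855211 rad
cos(49 deg) = 0.6561
sin(49 deg) = 0.7547
exp(theta*B) = 0.6561 + 0.7547*B


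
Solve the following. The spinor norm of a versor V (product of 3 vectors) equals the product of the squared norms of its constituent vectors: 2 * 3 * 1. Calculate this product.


Spinor norm N(V) = |v1|^2 * |v2|^2 * ... * |v3|^2
= 2 * 3 * 1
Running product: 2, 6, 6
N(V) = 6


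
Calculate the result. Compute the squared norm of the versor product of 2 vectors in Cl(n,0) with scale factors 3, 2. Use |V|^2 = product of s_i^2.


Each vector v_i has |v_i|^2 = s_i^2
Squared scales: 3^2 = 9, 2^2 = 4
|V|^2 = 9 * 4
= 36


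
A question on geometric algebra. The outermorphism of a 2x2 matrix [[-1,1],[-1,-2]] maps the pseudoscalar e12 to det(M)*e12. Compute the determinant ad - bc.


The outermorphism of a linear map f sends e1^e2 to f(e1)^f(e2).
f(e1) = -1*e1 - 1*e2
f(e2) = 1*e1 - 2*e2
f(e1) ^ f(e2) = (-1*e1 - 1*e2) ^ (1*e1 - 2*e2)
= (-1)*(-2)*e12 + (-1)*1*e21
= (2 - (-1))*e12
= 3*e12
Coefficient = 3


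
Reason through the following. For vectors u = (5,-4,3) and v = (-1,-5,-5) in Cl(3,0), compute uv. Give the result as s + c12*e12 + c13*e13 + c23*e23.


In Cl(3,0): e_i^2 = 1, e_ie_j = -e_je_i for i != j.
Scalar part = u . v = 5*(-1) + (-4)*(-5) + 3*(-5)
= -5 + 20 + (-15) = 0
e12 coeff = 5*(-5) - (-4)*(-1) = -25 - 4 = -29
e13 coeff = 5*(-5) - 3*(-1) = -25 - (-3) = -22
e23 coeff = (-4)*(-5) - 3*(-5) = 20 - (-15) = 35
uv = 0 - 29*e12 - 22*e13 + 35*e23


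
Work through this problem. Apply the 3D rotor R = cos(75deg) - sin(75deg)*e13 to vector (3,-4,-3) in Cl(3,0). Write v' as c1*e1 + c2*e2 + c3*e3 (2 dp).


Rotor R = cos(75deg) - sin(75deg)*e13
Rotation angle theta = 2 * 75 = 150 degrees in the e13 plane (e1 -> e3).
The component perpendicular to the plane (e2) is invariant: v'_2 = v2 = -4.00
cos(150deg) = -0.8660, sin(150deg) = 0.5000
v'_1 = v1*cos(theta) - v3*sin(theta) = 3*(-0.8660) - (-3)*0.5000 = -1.10
v'_3 = v1*sin(theta) + v3*cos(theta) = 3*0.5000 + (-3)*(-0.8660) = 4.10
v' = -1.10*e1 - 4.00*e2 + 4.10*e3


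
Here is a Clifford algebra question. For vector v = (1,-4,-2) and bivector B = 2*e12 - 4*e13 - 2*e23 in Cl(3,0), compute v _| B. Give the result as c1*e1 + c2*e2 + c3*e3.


Left contraction v _| B = <vB>_1 (grade-1 part of the geometric product vB).
Using e1_|e12 = e2, e2_|e12 = -e1, e1_|e13 = e3, e3_|e13 = -e1, e2_|e23 = e3, e3_|e23 = -e2:
e1 coeff: -v2*b12 - v3*b13 = -(-4)*(2) - (-2)*(-4) = 0
e2 coeff: v1*b12 - v3*b23 = (1)*(2) - (-2)*(-2) = -2
e3 coeff: v1*b13 + v2*b23 = (1)*(-4) + (-4)*(-2) = 4
v _| B = 0*e1 - 2*e2 + 4*e3


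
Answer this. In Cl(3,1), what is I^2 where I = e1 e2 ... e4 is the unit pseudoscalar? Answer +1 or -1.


The pseudoscalar I = e1...e_n (product of all n generators) of Cl(p,q) satisfies I^2 = (-1)^(q + n(n-1)/2).
p = 3, q = 1, n = p + q = 4
n(n-1)/2 = 4 * 3 / 2 = 6
Exponent = q + n(n-1)/2 = 1 + 6 = 7
I^2 = (-1)^7 = -1


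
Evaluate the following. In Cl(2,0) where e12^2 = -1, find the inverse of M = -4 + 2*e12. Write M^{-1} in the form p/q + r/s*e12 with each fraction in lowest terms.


M = -4 + 2*e12, where e12^2 = -1.
Since M commutes with its reverse ~M = a - b*e12, M * ~M = a^2 - b^2*e12^2 = a^2 + b^2.
So M^{-1} = ~M / (a^2 + b^2) = (a - b*e12)/(a^2 + b^2).
a^2 + b^2 = 16 + 4 = 20
Scalar part = -4/20 = -1/5
Bivector coeff = -2/20 = -1/10
M^{-1} = -1/5 - 1/10*e12


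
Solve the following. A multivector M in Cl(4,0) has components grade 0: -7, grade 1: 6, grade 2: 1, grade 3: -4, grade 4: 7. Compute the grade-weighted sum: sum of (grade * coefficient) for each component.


Grade-weighted sum = sum of grade_k * coefficient_k
0*(-7) = 0
1*6 = 6
2*1 = 2
3*(-4) = -12
4*7 = 28
Total = 0 + 6 + 2 + (-12) + 28 = 24


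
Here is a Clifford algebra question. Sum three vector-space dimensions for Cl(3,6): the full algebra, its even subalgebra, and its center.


n = 3 + 6 = 9
Total dim = 2^9 = 512
Even subalgebra dim = 2^8 = 256
n is odd, so center dim = 2
Sum = 512 + 256 + 2 = 770


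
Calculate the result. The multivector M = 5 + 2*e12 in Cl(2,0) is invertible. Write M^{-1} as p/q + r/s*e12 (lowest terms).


M = 5 + 2*e12, where e12^2 = -1.
Since M commutes with its reverse ~M = a - b*e12, M * ~M = a^2 - b^2*e12^2 = a^2 + b^2.
So M^{-1} = ~M / (a^2 + b^2) = (a - b*e12)/(a^2 + b^2).
a^2 + b^2 = 25 + 4 = 29
Scalar part = 5/29 = 5/29
Bivector coeff = -2/29 = -2/29
M^{-1} = 5/29 - 2/29*e12


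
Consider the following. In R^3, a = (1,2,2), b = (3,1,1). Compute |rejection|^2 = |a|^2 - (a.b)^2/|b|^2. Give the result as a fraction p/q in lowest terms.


|a|^2 = 1^2 + 2^2 + 2^2 = 9
|b|^2 = 3^2 + 1^2 + 1^2 = 11
a . b = 1*3 + 2*1 + 2*1 = 7
(a.b)^2 = 7^2 = 49
|rej|^2 = 9 - 49/11
= (99 - 49)/11
= 50/11
In lowest terms: 50/11


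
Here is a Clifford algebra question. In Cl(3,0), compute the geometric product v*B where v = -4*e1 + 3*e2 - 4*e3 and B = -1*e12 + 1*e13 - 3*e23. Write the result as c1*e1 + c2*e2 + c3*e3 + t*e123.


vB has grade-1 (vector) and grade-3 (trivector) parts: vB = (v _| B) + (v ^ B).
Vector part <vB>_1:
  e1: -v2*b12 - v3*b13 = -(3)*(-1) - (-4)*(1) = 7
  e2: v1*b12 - v3*b23 = (-4)*(-1) - (-4)*(-3) = -8
  e3: v1*b13 + v2*b23 = (-4)*(1) + (3)*(-3) = -13
Trivector part <vB>_3:
  e123: v1*b23 - v2*b13 + v3*b12 = (-4)*(-3) - (3)*(1) + (-4)*(-1) = 13
vB = 7*e1 - 8*e2 - 13*e3 + 13*e123


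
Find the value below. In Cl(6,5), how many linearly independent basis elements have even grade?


Even subalgebra dimension = 2^(n-1)
n = 6 + 5 = 11
2^(11 - 1) = 2^10 = 1024
Verification: sum of C(11,k) for even k = 1 + 55 + 330 + 462 + 165 + 11 = 1024
Result = 1024


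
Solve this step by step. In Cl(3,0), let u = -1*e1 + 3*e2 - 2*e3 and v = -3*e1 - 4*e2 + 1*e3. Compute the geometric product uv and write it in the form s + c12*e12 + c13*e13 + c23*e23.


In Cl(3,0): e_i^2 = 1, e_ie_j = -e_je_i for i != j.
Scalar part = u . v = (-1)*(-3) + 3*(-4) + (-2)*1
= 3 + (-12) + (-2) = -11
e12 coeff = (-1)*(-4) - 3*(-3) = 4 - (-9) = 13
e13 coeff = (-1)*1 - (-2)*(-3) = -1 - 6 = -7
e23 coeff = 3*1 - (-2)*(-4) = 3 - 8 = -5
uv = -11 + 13*e12 - 7*e13 - 5*e23


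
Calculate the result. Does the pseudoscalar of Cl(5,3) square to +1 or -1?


The pseudoscalar I = e1...e_n (product of all n generators) of Cl(p,q) satisfies I^2 = (-1)^(q + n(n-1)/2).
p = 5, q = 3, n = p + q = 8
n(n-1)/2 = 8 * 7 / 2 = 28
Exponent = q + n(n-1)/2 = 3 + 28 = 31
I^2 = (-1)^31 = -1


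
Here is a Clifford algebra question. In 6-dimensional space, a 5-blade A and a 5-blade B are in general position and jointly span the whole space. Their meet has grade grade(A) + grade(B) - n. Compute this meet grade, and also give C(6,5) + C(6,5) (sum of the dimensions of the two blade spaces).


Meet grade = grade(A) + grade(B) - n
= 5 + 5 - 6 = 4
C(6,5) = 6
C(6,5) = 6
dim_A + dim_B = 6 + 6 = 12


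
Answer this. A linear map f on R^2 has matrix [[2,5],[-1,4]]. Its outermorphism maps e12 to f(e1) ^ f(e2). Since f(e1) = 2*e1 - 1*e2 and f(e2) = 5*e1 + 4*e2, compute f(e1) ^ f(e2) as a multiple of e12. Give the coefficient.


The outermorphism of a linear map f sends e1^e2 to f(e1)^f(e2).
f(e1) = 2*e1 - 1*e2
f(e2) = 5*e1 + 4*e2
f(e1) ^ f(e2) = (2*e1 - 1*e2) ^ (5*e1 + 4*e2)
= 2*4*e12 + (-1)*5*e21
= (8 - (-5))*e12
= 13*e12
Coefficient = 13


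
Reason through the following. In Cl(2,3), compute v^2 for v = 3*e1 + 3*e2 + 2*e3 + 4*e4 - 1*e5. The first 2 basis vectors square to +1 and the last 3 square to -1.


v^2 = sum of c_i^2 * e_i^2
Positive signature terms (e_i^2 = +1): 3^2 + 3^2 = 18
Negative signature terms (e_j^2 = -1): 2^2 + 4^2 + (-1)^2 = 21
v^2 = 18 - 21 = -3


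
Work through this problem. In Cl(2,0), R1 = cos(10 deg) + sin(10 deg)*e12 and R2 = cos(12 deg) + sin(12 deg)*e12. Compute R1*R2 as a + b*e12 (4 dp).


Same-plane rotors commute and their half-angles add:
R1*R2 = cos(a1 + a2) + sin(a1 + a2)*e12.
a1 + a2 = 10 + 12 = 22 deg
cos(22 deg) = 0.9272
sin(22 deg) = 0.3746
R1*R2 = 0.9272 + 0.3746*e12


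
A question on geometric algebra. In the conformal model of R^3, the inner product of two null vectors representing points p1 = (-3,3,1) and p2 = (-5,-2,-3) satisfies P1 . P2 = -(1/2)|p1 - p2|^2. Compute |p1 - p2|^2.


p1 - p2 = (2, 5, 4)
|p1 - p2|^2 = 2^2 + 5^2 + 4^2
= 4 + 25 + 16
= 45


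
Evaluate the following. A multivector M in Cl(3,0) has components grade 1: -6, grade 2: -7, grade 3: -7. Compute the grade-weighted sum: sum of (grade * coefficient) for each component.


Grade-weighted sum = sum of grade_k * coefficient_k
1*(-6) = -6
2*(-7) = -14
3*(-7) = -21
Total = -6 + (-14) + (-21) = -41


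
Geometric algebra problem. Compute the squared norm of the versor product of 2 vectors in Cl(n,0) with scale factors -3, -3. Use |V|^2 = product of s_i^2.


Each vector v_i has |v_i|^2 = s_i^2
Squared scales: (-3)^2 = 9, (-3)^2 = 9
|V|^2 = 9 * 9
= 81


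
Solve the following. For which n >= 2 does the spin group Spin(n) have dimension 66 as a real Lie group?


dim Spin(n) = dim so(n) = n(n-1)/2.
Solve n(n-1)/2 = 66, i.e. n^2 - n - 132 = 0.
Discriminant = 1 + 8*66 = 529
n = (1 + sqrt(529))/2 = (1 + 23)/2 = 12


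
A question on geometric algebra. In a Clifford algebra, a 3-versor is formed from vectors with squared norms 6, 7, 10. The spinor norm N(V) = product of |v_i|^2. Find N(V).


Spinor norm N(V) = |v1|^2 * |v2|^2 * ... * |v3|^2
= 6 * 7 * 10
Running product: 6, 42, 420
N(V) = 420


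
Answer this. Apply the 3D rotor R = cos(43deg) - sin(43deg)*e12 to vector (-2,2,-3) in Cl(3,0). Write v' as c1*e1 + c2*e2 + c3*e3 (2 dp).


Rotor R = cos(43deg) - sin(43deg)*e12
Rotation angle theta = 2 * 43 = 86 degrees in the e12 plane (e1 -> e2).
The component perpendicular to the plane (e3) is invariant: v'_3 = v3 = -3.00
cos(86deg) = 0.0698, sin(86deg) = 0.9976
v'_1 = v1*cos(theta) - v2*sin(theta) = -2*0.0698 - 2*0.9976 = -2.13
v'_2 = v1*sin(theta) + v2*cos(theta) = -2*0.9976 + 2*0.0698 = -1.86
v' = -2.13*e1 - 1.86*e2 - 3.00*e3


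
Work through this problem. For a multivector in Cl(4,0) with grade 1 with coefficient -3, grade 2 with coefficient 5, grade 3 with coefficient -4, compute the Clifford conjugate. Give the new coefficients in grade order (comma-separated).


Clifford conjugate sign for grade k: (-1)^(k(k+1)/2)
Grade 1: (-1)^(1*2/2) = (-1)^1 = -1, coeff -3 -> 3
Grade 2: (-1)^(2*3/2) = (-1)^3 = -1, coeff 5 -> -5
Grade 3: (-1)^(3*4/2) = (-1)^6 = 1, coeff -4 -> -4
Conjugated coefficients: 3, -5, -4


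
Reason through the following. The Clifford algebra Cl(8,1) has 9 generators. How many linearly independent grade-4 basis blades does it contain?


Number of grade-k basis blades in Cl(p,q) with n = p + q is C(n, k).
n = 8 + 1 = 9
C(9, 4) = 9! / (4! * 5!)
= 362880 / (24 * 120)
= 126


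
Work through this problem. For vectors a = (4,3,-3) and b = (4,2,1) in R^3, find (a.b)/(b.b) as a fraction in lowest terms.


Projection coefficient = (a . b) / (b . b)
a . b = 4*4 + 3*2 + (-3)*1
= 16 + 6 + (-3) = 19
b . b = 4^2 + 2^2 + 1^2
= 16 + 4 + 1 = 21
Coefficient = 19/21
In lowest terms: 19/21


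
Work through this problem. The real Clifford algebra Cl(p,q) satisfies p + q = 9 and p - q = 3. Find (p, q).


We need p + q = 9 and p - q = 3.
Adding: 2p = 9 + 3 = 12, so p = 6.
Then q = 9 - 6 = 3.
(p, q) = (6, 3)


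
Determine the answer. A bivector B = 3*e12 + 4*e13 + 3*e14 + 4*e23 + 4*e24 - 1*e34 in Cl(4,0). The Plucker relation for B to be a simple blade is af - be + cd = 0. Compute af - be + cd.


Plucker relation: af - be + cd
a*f = 3*(-1) = -3
b*e = 4*4 = 16
c*d = 3*4 = 12
af - be + cd = -3 - 16 + 12
= -7


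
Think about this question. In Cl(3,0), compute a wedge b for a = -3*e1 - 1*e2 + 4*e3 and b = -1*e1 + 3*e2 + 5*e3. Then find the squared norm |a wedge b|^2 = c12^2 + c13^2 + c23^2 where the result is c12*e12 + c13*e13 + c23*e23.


a wedge b = (a1*b2 - a2*b1)*e12 + (a1*b3 - a3*b1)*e13 + (a2*b3 - a3*b2)*e23
e12 coeff: (-3)*3 - (-1)*(-1) = -9 - 1 = -10
e13 coeff: (-3)*5 - 4*(-1) = -15 - (-4) = -11
e23 coeff: (-1)*5 - 4*3 = -5 - 12 = -17
|a wedge b|^2 = (-10)^2 + (-11)^2 + (-17)^2
= 100 + 121 + 289
= 510


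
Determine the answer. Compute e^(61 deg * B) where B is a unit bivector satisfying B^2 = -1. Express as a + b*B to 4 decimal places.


For a unit bivector B with B^2 = -1, the exponential series gives
e^(theta*B) = cos(theta) + sin(theta)*B (the GA analogue of Euler's formula).
theta = 61 degrees = 1.064651 rad
cos(61 deg) = 0.4848
sin(61 deg) = 0.8746
exp(theta*B) = 0.4848 + 0.8746*B


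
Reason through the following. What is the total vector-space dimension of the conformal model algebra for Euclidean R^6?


The conformal model of R^6 uses Cl(7,1): the 6 Euclidean generators plus two extra orthogonal generators e+ (e+^2 = +1) and e- (e-^2 = -1), from which the null vectors e0, einf are built.
Number of generators m = 6 + 2 = 8.
dim Cl(p,q) = 2^m = 2^8 = 256


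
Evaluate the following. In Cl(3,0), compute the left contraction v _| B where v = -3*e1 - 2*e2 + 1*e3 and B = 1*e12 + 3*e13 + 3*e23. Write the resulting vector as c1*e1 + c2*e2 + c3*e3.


Left contraction v _| B = <vB>_1 (grade-1 part of the geometric product vB).
Using e1_|e12 = e2, e2_|e12 = -e1, e1_|e13 = e3, e3_|e13 = -e1, e2_|e23 = e3, e3_|e23 = -e2:
e1 coeff: -v2*b12 - v3*b13 = -(-2)*(1) - (1)*(3) = -1
e2 coeff: v1*b12 - v3*b23 = (-3)*(1) - (1)*(3) = -6
e3 coeff: v1*b13 + v2*b23 = (-3)*(3) + (-2)*(3) = -15
v _| B = -1*e1 - 6*e2 - 15*e3


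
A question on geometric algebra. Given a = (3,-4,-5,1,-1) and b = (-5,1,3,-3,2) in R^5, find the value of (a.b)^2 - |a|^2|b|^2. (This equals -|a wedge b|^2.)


a . b = 3*(-5) + (-4)*1 + (-5)*3 + 1*(-3) + (-1)*2
= -15 + (-4) + (-15) + (-3) + (-2) = -39
|a|^2 = 3^2 + (-4)^2 + (-5)^2 + 1^2 + (-1)^2 = 52
|b|^2 = (-5)^2 + 1^2 + 3^2 + (-3)^2 + 2^2 = 48
(a.b)^2 = (-39)^2 = 1521
|a|^2 * |b|^2 = 52 * 48 = 2496
Result = 1521 - 2496 = -975


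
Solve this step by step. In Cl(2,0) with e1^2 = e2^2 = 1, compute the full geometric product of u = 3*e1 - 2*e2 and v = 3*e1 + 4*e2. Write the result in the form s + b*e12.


Expand: (3*e1 - 2*e2)(3*e1 + 4*e2)
= 3*3*e1e1 + 3*4*e1e2 + (-2)*3*e2e1 + (-2)*4*e2e2
Using e1^2 = e2^2 = 1, e2e1 = -e1e2:
Scalar part s = 3*3 + (-2)*4 = 9 + (-8) = 1
Bivector part b = 3*4 - (-2)*3 = 12 - (-6) = 18
uv = 1 + 18*e12


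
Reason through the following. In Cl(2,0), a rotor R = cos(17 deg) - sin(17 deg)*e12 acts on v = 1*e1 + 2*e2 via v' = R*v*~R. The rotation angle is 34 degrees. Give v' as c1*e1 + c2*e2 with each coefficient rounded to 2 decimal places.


Rotor R = cos(17deg) - sin(17deg)*e12
Rotation angle theta = 2 * 17 = 34 degrees
v' = R*v*~R rotates v by theta.
cos(34deg) = 0.8290, sin(34deg) = 0.5592
v'_1 = 1*cos(34deg) - 2*sin(34deg)
= 1*0.8290 - 2*0.5592
= -0.29
v'_2 = 1*sin(34deg) + 2*cos(34deg)
= 1*0.5592 + 2*0.8290
= 2.22
v' = -0.29*e1 + 2.22*e2


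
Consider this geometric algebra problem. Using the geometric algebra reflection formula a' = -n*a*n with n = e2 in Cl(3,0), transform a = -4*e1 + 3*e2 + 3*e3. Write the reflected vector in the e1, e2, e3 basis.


Reflection formula: a' = -n*a*n, with n = e2 (unit vector, n^2 = 1).
For reflection through hyperplane perp to e2:
The component along e2 flips sign, others stay.
a = (-4, 3, 3)
a' = (-4, -3, 3)
a' = -4*e1 - 3*e2 + 3*e3


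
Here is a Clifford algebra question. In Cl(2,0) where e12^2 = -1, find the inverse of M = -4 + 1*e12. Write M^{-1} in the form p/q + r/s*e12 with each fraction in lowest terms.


M = -4 + 1*e12, where e12^2 = -1.
Since M commutes with its reverse ~M = a - b*e12, M * ~M = a^2 - b^2*e12^2 = a^2 + b^2.
So M^{-1} = ~M / (a^2 + b^2) = (a - b*e12)/(a^2 + b^2).
a^2 + b^2 = 16 + 1 = 17
Scalar part = -4/17 = -4/17
Bivector coeff = -1/17 = -1/17
M^{-1} = -4/17 - 1/17*e12


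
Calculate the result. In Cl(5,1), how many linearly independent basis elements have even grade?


Even subalgebra dimension = 2^(n-1)
n = 5 + 1 = 6
2^(6 - 1) = 2^5 = 32
Verification: sum of C(6,k) for even k = 1 + 15 + 15 + 1 = 32
Result = 32


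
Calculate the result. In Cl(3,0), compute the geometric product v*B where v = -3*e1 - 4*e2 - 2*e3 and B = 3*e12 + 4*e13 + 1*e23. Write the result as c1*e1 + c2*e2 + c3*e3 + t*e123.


vB has grade-1 (vector) and grade-3 (trivector) parts: vB = (v _| B) + (v ^ B).
Vector part <vB>_1:
  e1: -v2*b12 - v3*b13 = -(-4)*(3) - (-2)*(4) = 20
  e2: v1*b12 - v3*b23 = (-3)*(3) - (-2)*(1) = -7
  e3: v1*b13 + v2*b23 = (-3)*(4) + (-4)*(1) = -16
Trivector part <vB>_3:
  e123: v1*b23 - v2*b13 + v3*b12 = (-3)*(1) - (-4)*(4) + (-2)*(3) = 7
vB = 20*e1 - 7*e2 - 16*e3 + 7*e123


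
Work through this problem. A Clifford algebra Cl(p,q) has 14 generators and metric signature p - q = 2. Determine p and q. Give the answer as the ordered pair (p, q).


We need p + q = 14 and p - q = 2.
Adding: 2p = 14 + 2 = 16, so p = 8.
Then q = 14 - 8 = 6.
(p, q) = (8, 6)


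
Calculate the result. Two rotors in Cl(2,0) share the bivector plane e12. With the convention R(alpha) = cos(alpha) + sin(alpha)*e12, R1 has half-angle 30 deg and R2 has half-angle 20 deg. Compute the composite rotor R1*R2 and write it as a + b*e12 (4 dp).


Same-plane rotors commute and their half-angles add:
R1*R2 = cos(a1 + a2) + sin(a1 + a2)*e12.
a1 + a2 = 30 + 20 = 50 deg
cos(50 deg) = 0.6428
sin(50 deg) = 0.7660
R1*R2 = 0.6428 + 0.7660*e12


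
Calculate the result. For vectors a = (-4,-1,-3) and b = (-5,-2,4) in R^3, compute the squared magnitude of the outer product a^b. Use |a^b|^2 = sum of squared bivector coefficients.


a wedge b = (a1*b2 - a2*b1)*e12 + (a1*b3 - a3*b1)*e13 + (a2*b3 - a3*b2)*e23
e12 coeff: (-4)*(-2) - (-1)*(-5) = 8 - 5 = 3
e13 coeff: (-4)*4 - (-3)*(-5) = -16 - 15 = -31
e23 coeff: (-1)*4 - (-3)*(-2) = -4 - 6 = -10
|a wedge b|^2 = 3^2 + (-31)^2 + (-10)^2
= 9 + 961 + 100
= 1070


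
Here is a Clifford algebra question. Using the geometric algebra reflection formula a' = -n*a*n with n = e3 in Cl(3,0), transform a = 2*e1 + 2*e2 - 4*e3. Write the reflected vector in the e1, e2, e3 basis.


Reflection formula: a' = -n*a*n, with n = e3 (unit vector, n^2 = 1).
For reflection through hyperplane perp to e3:
The component along e3 flips sign, others stay.
a = (2, 2, -4)
a' = (2, 2, 4)
a' = 2*e1 + 2*e2 + 4*e3


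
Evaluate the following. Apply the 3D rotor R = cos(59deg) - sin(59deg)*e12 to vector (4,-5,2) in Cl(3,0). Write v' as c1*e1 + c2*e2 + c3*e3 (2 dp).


Rotor R = cos(59deg) - sin(59deg)*e12
Rotation angle theta = 2 * 59 = 118 degrees in the e12 plane (e1 -> e2).
The component perpendicular to the plane (e3) is invariant: v'_3 = v3 = 2.00
cos(118deg) = -0.4695, sin(118deg) = 0.8829
v'_1 = v1*cos(theta) - v2*sin(theta) = 4*(-0.4695) - (-5)*0.8829 = 2.54
v'_2 = v1*sin(theta) + v2*cos(theta) = 4*0.8829 + (-5)*(-0.4695) = 5.88
v' = 2.54*e1 + 5.88*e2 + 2.00*e3


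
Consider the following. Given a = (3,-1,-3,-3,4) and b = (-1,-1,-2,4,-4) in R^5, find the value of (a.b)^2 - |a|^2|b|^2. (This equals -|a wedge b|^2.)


a . b = 3*(-1) + (-1)*(-1) + (-3)*(-2) + (-3)*4 + 4*(-4)
= -3 + 1 + 6 + (-12) + (-16) = -24
|a|^2 = 3^2 + (-1)^2 + (-3)^2 + (-3)^2 + 4^2 = 44
|b|^2 = (-1)^2 + (-1)^2 + (-2)^2 + 4^2 + (-4)^2 = 38
(a.b)^2 = (-24)^2 = 576
|a|^2 * |b|^2 = 44 * 38 = 1672
Result = 576 - 1672 = -1096


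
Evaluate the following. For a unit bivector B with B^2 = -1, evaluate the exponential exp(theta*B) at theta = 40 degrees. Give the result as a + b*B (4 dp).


For a unit bivector B with B^2 = -1, the exponential series gives
e^(theta*B) = cos(theta) + sin(theta)*B (the GA analogue of Euler's formula).
theta = 40 degrees = 0.698132 rad
cos(40 deg) = 0.7660
sin(40 deg) = 0.6428
exp(theta*B) = 0.7660 + 0.6428*B


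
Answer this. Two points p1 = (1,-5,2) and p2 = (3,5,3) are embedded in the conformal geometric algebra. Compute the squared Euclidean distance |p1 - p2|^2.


p1 - p2 = (-2, -10, -1)
|p1 - p2|^2 = (-2)^2 + (-10)^2 + (-1)^2
= 4 + 100 + 1
= 105


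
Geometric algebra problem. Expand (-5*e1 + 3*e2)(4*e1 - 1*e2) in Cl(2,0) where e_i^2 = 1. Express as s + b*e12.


Expand: (-5*e1 + 3*e2)(4*e1 - 1*e2)
= (-5)*4*e1e1 + (-5)*(-1)*e1e2 + 3*4*e2e1 + 3*(-1)*e2e2
Using e1^2 = e2^2 = 1, e2e1 = -e1e2:
Scalar part s = (-5)*4 + 3*(-1) = -20 + (-3) = -23
Bivector part b = (-5)*(-1) - 3*4 = 5 - 12 = -7
uv = -23 - 7*e12


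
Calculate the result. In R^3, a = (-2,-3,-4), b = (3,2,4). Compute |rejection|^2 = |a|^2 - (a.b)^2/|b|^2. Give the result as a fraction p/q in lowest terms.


|a|^2 = (-2)^2 + (-3)^2 + (-4)^2 = 29
|b|^2 = 3^2 + 2^2 + 4^2 = 29
a . b = (-2)*3 + (-3)*2 + (-4)*4 = -28
(a.b)^2 = (-28)^2 = 784
|rej|^2 = 29 - 784/29
= (841 - 784)/29
= 57/29
In lowest terms: 57/29


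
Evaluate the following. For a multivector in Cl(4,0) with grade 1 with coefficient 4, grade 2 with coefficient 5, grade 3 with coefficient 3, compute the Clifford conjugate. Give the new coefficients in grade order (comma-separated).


Clifford conjugate sign for grade k: (-1)^(k(k+1)/2)
Grade 1: (-1)^(1*2/2) = (-1)^1 = -1, coeff 4 -> -4
Grade 2: (-1)^(2*3/2) = (-1)^3 = -1, coeff 5 -> -5
Grade 3: (-1)^(3*4/2) = (-1)^6 = 1, coeff 3 -> 3
Conjugated coefficients: -4, -5, 3


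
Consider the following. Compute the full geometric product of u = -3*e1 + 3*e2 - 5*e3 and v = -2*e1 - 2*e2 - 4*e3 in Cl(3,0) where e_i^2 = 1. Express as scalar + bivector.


In Cl(3,0): e_i^2 = 1, e_ie_j = -e_je_i for i != j.
Scalar part = u . v = (-3)*(-2) + 3*(-2) + (-5)*(-4)
= 6 + (-6) + 20 = 20
e12 coeff = (-3)*(-2) - 3*(-2) = 6 - (-6) = 12
e13 coeff = (-3)*(-4) - (-5)*(-2) = 12 - 10 = 2
e23 coeff = 3*(-4) - (-5)*(-2) = -12 - 10 = -22
uv = 20 + 12*e12 + 2*e13 - 22*e23


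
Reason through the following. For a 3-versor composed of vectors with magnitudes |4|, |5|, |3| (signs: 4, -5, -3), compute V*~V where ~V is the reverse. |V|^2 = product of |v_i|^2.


Each vector v_i has |v_i|^2 = s_i^2
Squared scales: 4^2 = 16, (-5)^2 = 25, (-3)^2 = 9
|V|^2 = 16 * 25 * 9
= 3600


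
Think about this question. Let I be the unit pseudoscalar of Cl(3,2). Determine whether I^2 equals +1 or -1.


The pseudoscalar I = e1...e_n (product of all n generators) of Cl(p,q) satisfies I^2 = (-1)^(q + n(n-1)/2).
p = 3, q = 2, n = p + q = 5
n(n-1)/2 = 5 * 4 / 2 = 10
Exponent = q + n(n-1)/2 = 2 + 10 = 12
I^2 = (-1)^12 = +1


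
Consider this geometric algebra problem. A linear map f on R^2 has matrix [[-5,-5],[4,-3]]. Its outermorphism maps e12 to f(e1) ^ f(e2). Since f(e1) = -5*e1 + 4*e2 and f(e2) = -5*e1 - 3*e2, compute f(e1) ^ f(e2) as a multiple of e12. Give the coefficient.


The outermorphism of a linear map f sends e1^e2 to f(e1)^f(e2).
f(e1) = -5*e1 + 4*e2
f(e2) = -5*e1 - 3*e2
f(e1) ^ f(e2) = (-5*e1 + 4*e2) ^ (-5*e1 - 3*e2)
= (-5)*(-3)*e12 + 4*(-5)*e21
= (15 - (-20))*e12
= 35*e12
Coefficient = 35


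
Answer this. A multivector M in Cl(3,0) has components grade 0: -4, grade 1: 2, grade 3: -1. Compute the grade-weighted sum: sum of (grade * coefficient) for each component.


Grade-weighted sum = sum of grade_k * coefficient_k
0*(-4) = 0
1*2 = 2
3*(-1) = -3
Total = 0 + 2 + (-3) = -1


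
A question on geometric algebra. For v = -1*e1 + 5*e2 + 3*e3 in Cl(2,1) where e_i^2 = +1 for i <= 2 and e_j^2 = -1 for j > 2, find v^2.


v^2 = sum of c_i^2 * e_i^2
Positive signature terms (e_i^2 = +1): (-1)^2 + 5^2 = 26
Negative signature terms (e_j^2 = -1): 3^2 = 9
v^2 = 26 - 9 = 17


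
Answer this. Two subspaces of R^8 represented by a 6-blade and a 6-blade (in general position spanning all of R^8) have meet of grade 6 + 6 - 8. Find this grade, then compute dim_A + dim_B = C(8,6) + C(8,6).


Meet grade = grade(A) + grade(B) - n
= 6 + 6 - 8 = 4
C(8,6) = 28
C(8,6) = 28
dim_A + dim_B = 28 + 28 = 56


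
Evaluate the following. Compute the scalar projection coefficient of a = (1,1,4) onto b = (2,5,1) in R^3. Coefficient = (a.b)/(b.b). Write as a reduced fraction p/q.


Projection coefficient = (a . b) / (b . b)
a . b = 1*2 + 1*5 + 4*1
= 2 + 5 + 4 = 11
b . b = 2^2 + 5^2 + 1^2
= 4 + 25 + 1 = 30
Coefficient = 11/30
In lowest terms: 11/30


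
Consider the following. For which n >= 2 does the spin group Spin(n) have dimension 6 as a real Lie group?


dim Spin(n) = dim so(n) = n(n-1)/2.
Solve n(n-1)/2 = 6, i.e. n^2 - n - 12 = 0.
Discriminant = 1 + 8*6 = 49
n = (1 + sqrt(49))/2 = (1 + 7)/2 = 4


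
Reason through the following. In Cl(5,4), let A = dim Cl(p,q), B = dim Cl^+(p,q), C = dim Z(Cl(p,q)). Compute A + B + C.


n = 5 + 4 = 9
Total dim = 2^9 = 512
Even subalgebra dim = 2^8 = 256
n is odd, so center dim = 2
Sum = 512 + 256 + 2 = 770


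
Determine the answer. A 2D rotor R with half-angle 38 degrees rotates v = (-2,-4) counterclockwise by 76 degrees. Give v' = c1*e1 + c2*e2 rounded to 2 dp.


Rotor R = cos(38deg) - sin(38deg)*e12
Rotation angle theta = 2 * 38 = 76 degrees
v' = R*v*~R rotates v by theta.
cos(76deg) = 0.2419, sin(76deg) = 0.9703
v'_1 = -2*cos(76deg) - (-4)*sin(76deg)
= -2*0.2419 - (-4)*0.9703
= 3.40
v'_2 = -2*sin(76deg) + (-4)*cos(76deg)
= -2*0.9703 + (-4)*0.2419
= -2.91
v' = 3.40*e1 - 2.91*e2


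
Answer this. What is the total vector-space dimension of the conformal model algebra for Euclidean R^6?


The conformal model of R^6 uses Cl(7,1): the 6 Euclidean generators plus two extra orthogonal generators e+ (e+^2 = +1) and e- (e-^2 = -1), from which the null vectors e0, einf are built.
Number of generators m = 6 + 2 = 8.
dim Cl(p,q) = 2^m = 2^8 = 256


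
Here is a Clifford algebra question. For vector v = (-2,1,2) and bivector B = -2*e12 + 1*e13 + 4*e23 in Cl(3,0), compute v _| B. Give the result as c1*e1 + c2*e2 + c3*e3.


Left contraction v _| B = <vB>_1 (grade-1 part of the geometric product vB).
Using e1_|e12 = e2, e2_|e12 = -e1, e1_|e13 = e3, e3_|e13 = -e1, e2_|e23 = e3, e3_|e23 = -e2:
e1 coeff: -v2*b12 - v3*b13 = -(1)*(-2) - (2)*(1) = 0
e2 coeff: v1*b12 - v3*b23 = (-2)*(-2) - (2)*(4) = -4
e3 coeff: v1*b13 + v2*b23 = (-2)*(1) + (1)*(4) = 2
v _| B = 0*e1 - 4*e2 + 2*e3


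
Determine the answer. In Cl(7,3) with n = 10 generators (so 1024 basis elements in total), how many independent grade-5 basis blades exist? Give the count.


Number of grade-k basis blades in Cl(p,q) with n = p + q is C(n, k).
n = 7 + 3 = 10
C(10, 5) = 10! / (5! * 5!)
= 3628800 / (120 * 120)
= 252


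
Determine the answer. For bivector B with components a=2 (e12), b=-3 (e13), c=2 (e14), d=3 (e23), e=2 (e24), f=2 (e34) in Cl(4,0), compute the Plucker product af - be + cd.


Plucker relation: af - be + cd
a*f = 2*2 = 4
b*e = (-3)*2 = -6
c*d = 2*3 = 6
af - be + cd = 4 - (-6) + 6
= 16


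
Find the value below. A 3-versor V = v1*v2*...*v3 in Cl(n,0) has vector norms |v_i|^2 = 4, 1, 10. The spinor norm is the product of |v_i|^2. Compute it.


Spinor norm N(V) = |v1|^2 * |v2|^2 * ... * |v3|^2
= 4 * 1 * 10
Running product: 4, 4, 40
N(V) = 40


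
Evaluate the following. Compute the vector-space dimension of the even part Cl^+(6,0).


Even subalgebra dimension = 2^(n-1)
n = 6 + 0 = 6
2^(6 - 1) = 2^5 = 32
Verification: sum of C(6,k) for even k = 1 + 15 + 15 + 1 = 32
Result = 32


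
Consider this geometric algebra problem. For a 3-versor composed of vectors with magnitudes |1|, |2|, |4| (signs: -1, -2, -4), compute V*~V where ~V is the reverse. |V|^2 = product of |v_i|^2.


Each vector v_i has |v_i|^2 = s_i^2
Squared scales: (-1)^2 = 1, (-2)^2 = 4, (-4)^2 = 16
|V|^2 = 1 * 4 * 16
= 64


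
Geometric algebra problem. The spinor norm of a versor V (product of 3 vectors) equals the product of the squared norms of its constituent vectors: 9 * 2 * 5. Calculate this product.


Spinor norm N(V) = |v1|^2 * |v2|^2 * ... * |v3|^2
= 9 * 2 * 5
Running product: 9, 18, 90
N(V) = 90


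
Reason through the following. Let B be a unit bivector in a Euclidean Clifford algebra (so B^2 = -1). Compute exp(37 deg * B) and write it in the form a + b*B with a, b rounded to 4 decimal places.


For a unit bivector B with B^2 = -1, the exponential series gives
e^(theta*B) = cos(theta) + sin(theta)*B (the GA analogue of Euler's formula).
theta = 37 degrees = 0.645772 rad
cos(37 deg) = 0.7986
sin(37 deg) = 0.6018
exp(theta*B) = 0.7986 + 0.6018*B


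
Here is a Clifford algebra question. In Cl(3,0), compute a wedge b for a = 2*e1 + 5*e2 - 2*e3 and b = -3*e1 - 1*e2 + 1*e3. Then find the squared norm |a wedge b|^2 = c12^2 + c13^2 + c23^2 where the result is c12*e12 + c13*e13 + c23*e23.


a wedge b = (a1*b2 - a2*b1)*e12 + (a1*b3 - a3*b1)*e13 + (a2*b3 - a3*b2)*e23
e12 coeff: 2*(-1) - 5*(-3) = -2 - (-15) = 13
e13 coeff: 2*1 - (-2)*(-3) = 2 - 6 = -4
e23 coeff: 5*1 - (-2)*(-1) = 5 - 2 = 3
|a wedge b|^2 = 13^2 + (-4)^2 + 3^2
= 169 + 16 + 9
= 194


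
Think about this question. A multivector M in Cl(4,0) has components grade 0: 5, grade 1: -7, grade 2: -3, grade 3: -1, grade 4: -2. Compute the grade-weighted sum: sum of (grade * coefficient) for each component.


Grade-weighted sum = sum of grade_k * coefficient_k
0*5 = 0
1*(-7) = -7
2*(-3) = -6
3*(-1) = -3
4*(-2) = -8
Total = 0 + (-7) + (-6) + (-3) + (-8) = -24


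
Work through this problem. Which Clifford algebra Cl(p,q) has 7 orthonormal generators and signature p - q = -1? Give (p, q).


We need p + q = 7 and p - q = -1.
Adding: 2p = 7 + (-1) = 6, so p = 3.
Then q = 7 - 3 = 4.
(p, q) = (3, 4)


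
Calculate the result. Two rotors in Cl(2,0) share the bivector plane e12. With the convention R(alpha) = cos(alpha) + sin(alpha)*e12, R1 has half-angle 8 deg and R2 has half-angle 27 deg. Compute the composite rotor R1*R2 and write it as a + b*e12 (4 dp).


Same-plane rotors commute and their half-angles add:
R1*R2 = cos(a1 + a2) + sin(a1 + a2)*e12.
a1 + a2 = 8 + 27 = 35 deg
cos(35 deg) = 0.8192
sin(35 deg) = 0.5736
R1*R2 = 0.8192 + 0.5736*e12


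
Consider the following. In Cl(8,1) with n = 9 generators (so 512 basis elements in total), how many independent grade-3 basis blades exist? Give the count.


Number of grade-k basis blades in Cl(p,q) with n = p + q is C(n, k).
n = 8 + 1 = 9
C(9, 3) = 9! / (3! * 6!)
= 362880 / (6 * 720)
= 84


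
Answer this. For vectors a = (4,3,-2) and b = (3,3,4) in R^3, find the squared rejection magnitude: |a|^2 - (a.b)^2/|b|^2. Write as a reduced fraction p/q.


|a|^2 = 4^2 + 3^2 + (-2)^2 = 29
|b|^2 = 3^2 + 3^2 + 4^2 = 34
a . b = 4*3 + 3*3 + (-2)*4 = 13
(a.b)^2 = 13^2 = 169
|rej|^2 = 29 - 169/34
= (986 - 169)/34
= 817/34
In lowest terms: 817/34


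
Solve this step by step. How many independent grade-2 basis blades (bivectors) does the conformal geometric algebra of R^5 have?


The conformal model of R^5 uses Cl(6,1) with m = 5 + 2 = 7 generators.
Number of grade-2 blades = C(m, 2) = C(7, 2)
= 7*6/2 = 21


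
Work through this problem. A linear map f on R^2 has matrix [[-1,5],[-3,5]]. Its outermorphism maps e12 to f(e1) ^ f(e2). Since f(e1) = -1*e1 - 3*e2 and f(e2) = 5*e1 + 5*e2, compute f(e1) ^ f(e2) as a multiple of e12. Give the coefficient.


The outermorphism of a linear map f sends e1^e2 to f(e1)^f(e2).
f(e1) = -1*e1 - 3*e2
f(e2) = 5*e1 + 5*e2
f(e1) ^ f(e2) = (-1*e1 - 3*e2) ^ (5*e1 + 5*e2)
= (-1)*5*e12 + (-3)*5*e21
= (-5 - (-15))*e12
= 10*e12
Coefficient = 10


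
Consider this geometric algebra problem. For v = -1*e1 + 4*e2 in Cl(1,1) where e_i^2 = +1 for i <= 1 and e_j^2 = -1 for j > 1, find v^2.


v^2 = sum of c_i^2 * e_i^2
Positive signature terms (e_i^2 = +1): (-1)^2 = 1
Negative signature terms (e_j^2 = -1): 4^2 = 16
v^2 = 1 - 16 = -15


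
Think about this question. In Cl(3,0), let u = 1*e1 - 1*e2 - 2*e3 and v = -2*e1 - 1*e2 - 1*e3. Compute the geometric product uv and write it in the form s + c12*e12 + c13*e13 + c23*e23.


In Cl(3,0): e_i^2 = 1, e_ie_j = -e_je_i for i != j.
Scalar part = u . v = 1*(-2) + (-1)*(-1) + (-2)*(-1)
= -2 + 1 + 2 = 1
e12 coeff = 1*(-1) - (-1)*(-2) = -1 - 2 = -3
e13 coeff = 1*(-1) - (-2)*(-2) = -1 - 4 = -5
e23 coeff = (-1)*(-1) - (-2)*(-1) = 1 - 2 = -1
uv = 1 - 3*e12 - 5*e13 - 1*e23


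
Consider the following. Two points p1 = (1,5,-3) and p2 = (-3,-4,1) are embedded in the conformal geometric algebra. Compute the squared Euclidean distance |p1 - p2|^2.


p1 - p2 = (4, 9, -4)
|p1 - p2|^2 = 4^2 + 9^2 + (-4)^2
= 16 + 81 + 16
= 113


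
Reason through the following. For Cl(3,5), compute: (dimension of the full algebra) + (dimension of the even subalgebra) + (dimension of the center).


n = 3 + 5 = 8
Total dim = 2^8 = 256
Even subalgebra dim = 2^7 = 128
n is even, so center dim = 1
Sum = 256 + 128 + 1 = 385


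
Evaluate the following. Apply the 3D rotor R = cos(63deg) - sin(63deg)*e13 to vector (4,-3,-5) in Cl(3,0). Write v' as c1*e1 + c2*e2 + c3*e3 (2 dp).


Rotor R = cos(63deg) - sin(63deg)*e13
Rotation angle theta = 2 * 63 = 126 degrees in the e13 plane (e1 -> e3).
The component perpendicular to the plane (e2) is invariant: v'_2 = v2 = -3.00
cos(126deg) = -0.5878, sin(126deg) = 0.8090
v'_1 = v1*cos(theta) - v3*sin(theta) = 4*(-0.5878) - (-5)*0.8090 = 1.69
v'_3 = v1*sin(theta) + v3*cos(theta) = 4*0.8090 + (-5)*(-0.5878) = 6.17
v' = 1.69*e1 - 3.00*e2 + 6.17*e3


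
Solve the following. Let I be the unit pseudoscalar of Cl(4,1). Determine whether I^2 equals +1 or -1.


The pseudoscalar I = e1...e_n (product of all n generators) of Cl(p,q) satisfies I^2 = (-1)^(q + n(n-1)/2).
p = 4, q = 1, n = p + q = 5
n(n-1)/2 = 5 * 4 / 2 = 10
Exponent = q + n(n-1)/2 = 1 + 10 = 11
I^2 = (-1)^11 = -1


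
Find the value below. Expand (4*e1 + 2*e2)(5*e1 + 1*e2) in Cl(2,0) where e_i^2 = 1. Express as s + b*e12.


Expand: (4*e1 + 2*e2)(5*e1 + 1*e2)
= 4*5*e1e1 + 4*1*e1e2 + 2*5*e2e1 + 2*1*e2e2
Using e1^2 = e2^2 = 1, e2e1 = -e1e2:
Scalar part s = 4*5 + 2*1 = 20 + 2 = 22
Bivector part b = 4*1 - 2*5 = 4 - 10 = -6
uv = 22 - 6*e12


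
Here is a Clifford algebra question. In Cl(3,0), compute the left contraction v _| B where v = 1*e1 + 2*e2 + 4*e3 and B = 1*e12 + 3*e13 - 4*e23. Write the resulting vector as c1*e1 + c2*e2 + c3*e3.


Left contraction v _| B = <vB>_1 (grade-1 part of the geometric product vB).
Using e1_|e12 = e2, e2_|e12 = -e1, e1_|e13 = e3, e3_|e13 = -e1, e2_|e23 = e3, e3_|e23 = -e2:
e1 coeff: -v2*b12 - v3*b13 = -(2)*(1) - (4)*(3) = -14
e2 coeff: v1*b12 - v3*b23 = (1)*(1) - (4)*(-4) = 17
e3 coeff: v1*b13 + v2*b23 = (1)*(3) + (2)*(-4) = -5
v _| B = -14*e1 + 17*e2 - 5*e3


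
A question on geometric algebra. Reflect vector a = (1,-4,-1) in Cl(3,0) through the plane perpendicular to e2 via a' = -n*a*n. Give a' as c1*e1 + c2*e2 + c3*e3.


Reflection formula: a' = -n*a*n, with n = e2 (unit vector, n^2 = 1).
For reflection through hyperplane perp to e2:
The component along e2 flips sign, others stay.
a = (1, -4, -1)
a' = (1, 4, -1)
a' = 1*e1 + 4*e2 - 1*e3


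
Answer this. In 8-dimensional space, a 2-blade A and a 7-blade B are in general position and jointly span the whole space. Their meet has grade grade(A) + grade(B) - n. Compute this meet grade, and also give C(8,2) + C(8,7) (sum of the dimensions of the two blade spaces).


Meet grade = grade(A) + grade(B) - n
= 2 + 7 - 8 = 1
C(8,2) = 28
C(8,7) = 8
dim_A + dim_B = 28 + 8 = 36
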